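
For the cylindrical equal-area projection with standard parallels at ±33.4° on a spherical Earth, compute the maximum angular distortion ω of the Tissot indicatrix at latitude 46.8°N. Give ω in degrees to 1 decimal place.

For cylindrical equal-area with standard parallel φ₀, h = cos φ / cos φ₀ and k = cos φ₀ / cos φ, so h·k = 1.
At 46.8°: h = 0.8200, k = 1.220; principal scales a = 1.220, b = 0.8200.
sin(ω/2) = (a − b)/(a + b) = 0.3996/2.040 = 0.1959, so ω = 2 arcsin(0.1959) ≈ 22.6°.

22.6°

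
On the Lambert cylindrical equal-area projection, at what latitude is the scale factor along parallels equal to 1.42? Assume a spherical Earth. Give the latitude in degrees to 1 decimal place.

45.2°

The Lambert cylindrical equal-area projection is the cylindrical equal-area projection with its standard parallel at the equator (φ₀ = 0). For cylindrical equal-area with standard parallel φ₀, h = cos φ / cos φ₀ and k = cos φ₀ / cos φ, so h·k = 1.
k = cos φ₀ / cos φ = 1.42  ⇒  cos φ = cos 0° / 1.42 = 0.7042.
φ = arccos(0.7042) ≈ 45.2°.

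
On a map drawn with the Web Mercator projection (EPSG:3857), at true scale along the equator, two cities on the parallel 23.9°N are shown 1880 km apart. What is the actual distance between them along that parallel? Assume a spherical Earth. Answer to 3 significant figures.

For Mercator, h = k = sec φ (a conformal cylindrical projection has a single point scale, 1/cos φ).
Along the parallel at 23.9°, map distances are exaggerated by k = sec 23.9° = 1.094.
True distance = 1880 / 1.094 = 1880 × cos 23.9° ≈ 1720 km.

1720 km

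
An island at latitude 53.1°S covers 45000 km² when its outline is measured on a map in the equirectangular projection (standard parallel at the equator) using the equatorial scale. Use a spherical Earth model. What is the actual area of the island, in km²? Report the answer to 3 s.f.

In the plate carrée (x = Rλ, y = Rφ), meridians are true-scale (h = 1) and parallels are stretched by k = sec φ.
Areal scale = h·k = 1 × sec φ; at 53.1°, h = 1.000, k = 1.666, so h·k = 1.666.
True area = apparent / (areal scale) = 45000 / 1.666 ≈ 27000 km².

27000 km²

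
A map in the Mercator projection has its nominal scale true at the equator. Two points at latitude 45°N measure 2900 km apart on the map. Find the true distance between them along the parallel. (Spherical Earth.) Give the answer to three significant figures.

2050 km

For Mercator, h = k = sec φ (a conformal cylindrical projection has a single point scale, 1/cos φ).
Along the parallel at 45°, map distances are exaggerated by k = sec 45° = 1.414.
True distance = 2900 / 1.414 = 2900 × cos 45° ≈ 2050 km.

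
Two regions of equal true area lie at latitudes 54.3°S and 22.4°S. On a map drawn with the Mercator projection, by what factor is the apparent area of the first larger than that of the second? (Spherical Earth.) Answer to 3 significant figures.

2.51

Mercator is conformal with k = sec φ, so areal scale = k² = sec²φ.
At 54.3°: sec²(54.3°) = 1/0.5835² = 2.937.
At 22.4°: sec²(22.4°) = 1/0.9245² = 1.170.
Ratio = 2.937/1.170 = cos²(22.4°)/cos²(54.3°) ≈ 2.51.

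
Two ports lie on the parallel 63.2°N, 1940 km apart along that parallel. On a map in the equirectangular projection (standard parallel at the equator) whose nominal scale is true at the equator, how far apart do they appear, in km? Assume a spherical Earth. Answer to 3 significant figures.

4300 km

Plate carrée maps x = Rλ, y = Rφ. The meridian scale is h = 1 and the parallel scale is k = 1/cos φ = sec φ.
Along the parallel, k = sec 63.2° = 1/0.4509 = 2.218.
Map distance = 1940 × 2.218 ≈ 4300 km.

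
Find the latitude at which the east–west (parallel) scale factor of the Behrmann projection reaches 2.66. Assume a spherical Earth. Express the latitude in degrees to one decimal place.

The Behrmann projection is cylindrical equal-area with φ₀ = 30°. Cylindrical equal-area (φ₀ = 30°): h = cos φ / cos 30° along meridians, k = cos 30° / cos φ along parallels; h·k = 1.
k = cos φ₀ / cos φ = 2.66  ⇒  cos φ = cos 30° / 2.66 = 0.3256.
φ = arccos(0.3256) ≈ 71.0°.

71.0°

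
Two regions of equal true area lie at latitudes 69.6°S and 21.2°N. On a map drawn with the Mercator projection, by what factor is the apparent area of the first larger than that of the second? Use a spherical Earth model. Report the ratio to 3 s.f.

7.15

Mercator is conformal with k = sec φ, so areal scale = k² = sec²φ.
At 69.6°: sec²(69.6°) = 1/0.3486² = 8.230.
At 21.2°: sec²(21.2°) = 1/0.9323² = 1.150.
Ratio = 8.230/1.150 = cos²(21.2°)/cos²(69.6°) ≈ 7.15.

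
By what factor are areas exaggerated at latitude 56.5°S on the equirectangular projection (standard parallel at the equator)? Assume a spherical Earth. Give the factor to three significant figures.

1.81

Plate carrée maps x = Rλ, y = Rφ. The meridian scale is h = 1 and the parallel scale is k = 1/cos φ = sec φ.
Areal scale = h·k = 1 × sec φ; at 56.5°, h = 1.000, k = 1.812, so h·k = 1.812.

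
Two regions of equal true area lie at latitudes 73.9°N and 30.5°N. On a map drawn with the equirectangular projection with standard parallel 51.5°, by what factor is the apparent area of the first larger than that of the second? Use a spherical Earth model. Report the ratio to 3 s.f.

3.11

The equidistant cylindrical projection with φ₀ = 51.5° has h = 1 (meridians true) and k = cos φ₀ / cos φ along parallels.
Areal scale at 73.9°: h·k = 1.000 × 2.245 = 2.245.
Areal scale at 30.5°: h·k = 1.000 × 0.7225 = 0.7225.
Ratio = 2.245/0.7225 ≈ 3.11.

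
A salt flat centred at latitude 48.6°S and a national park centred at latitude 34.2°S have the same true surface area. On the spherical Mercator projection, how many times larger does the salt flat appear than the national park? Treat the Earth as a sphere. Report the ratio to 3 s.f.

1.56

Mercator areal scale is sec²φ.
At 48.6°: sec²(48.6°) = 1/0.6613² = 2.287.
At 34.2°: sec²(34.2°) = 1/0.8271² = 1.462.
Ratio = 2.287/1.462 = cos²(34.2°)/cos²(48.6°) ≈ 1.56.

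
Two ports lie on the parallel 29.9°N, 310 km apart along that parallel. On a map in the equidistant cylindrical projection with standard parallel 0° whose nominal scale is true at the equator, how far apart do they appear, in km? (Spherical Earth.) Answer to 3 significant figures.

358 km

For the equirectangular projection with φ₀ = 0 (plate carrée), h = 1 along meridians and k = sec φ along parallels.
Along the parallel, k = sec 29.9° = 1/0.8669 = 1.154.
Map distance = 310 × 1.154 ≈ 358 km.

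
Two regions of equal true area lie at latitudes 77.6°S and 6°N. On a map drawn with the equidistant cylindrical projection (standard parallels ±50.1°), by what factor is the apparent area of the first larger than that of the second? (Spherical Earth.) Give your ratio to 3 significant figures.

With standard parallel φ₀ = 50.1°, the equirectangular projection gives x = Rλ cos φ₀, y = Rφ, so h = 1 and k = cos 50.1° / cos φ.
Areal scale at 77.6°: h·k = 1.000 × 2.987 = 2.987.
Areal scale at 6°: h·k = 1.000 × 0.6450 = 0.6450.
Ratio = 2.987/0.6450 ≈ 4.63.

4.63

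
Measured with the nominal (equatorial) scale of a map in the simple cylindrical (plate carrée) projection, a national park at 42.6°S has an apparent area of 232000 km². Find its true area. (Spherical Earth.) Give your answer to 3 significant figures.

171000 km²

Plate carrée maps x = Rλ, y = Rφ. The meridian scale is h = 1 and the parallel scale is k = 1/cos φ = sec φ.
Areal scale = h·k = 1 × sec φ; at 42.6°, h = 1.000, k = 1.359, so h·k = 1.359.
True area = apparent / (areal scale) = 232000 / 1.359 ≈ 171000 km².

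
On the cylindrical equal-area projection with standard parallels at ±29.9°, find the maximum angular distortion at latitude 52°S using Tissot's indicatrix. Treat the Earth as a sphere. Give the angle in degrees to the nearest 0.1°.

A cylindrical equal-area projection with standard parallel φ₀ has meridian scale h = cos φ / cos φ₀ and parallel scale k = cos φ₀ / cos φ (so areas are preserved, h·k = 1).
At 52°: h = 0.7102, k = 1.408; principal scales a = 1.408, b = 0.7102.
sin(ω/2) = (a − b)/(a + b) = 0.6979/2.118 = 0.3295, so ω = 2 arcsin(0.3295) ≈ 38.5°.

38.5°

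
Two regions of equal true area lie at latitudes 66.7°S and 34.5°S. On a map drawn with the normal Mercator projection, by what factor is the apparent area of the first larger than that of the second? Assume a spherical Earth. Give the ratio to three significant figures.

Mercator is conformal with k = sec φ, so areal scale = k² = sec²φ.
At 66.7°: sec²(66.7°) = 1/0.3955² = 6.392.
At 34.5°: sec²(34.5°) = 1/0.8241² = 1.472.
Ratio = 6.392/1.472 = cos²(34.5°)/cos²(66.7°) ≈ 4.34.

4.34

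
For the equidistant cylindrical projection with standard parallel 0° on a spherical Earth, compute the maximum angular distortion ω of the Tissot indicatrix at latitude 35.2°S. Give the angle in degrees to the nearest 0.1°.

Plate carrée maps x = Rλ, y = Rφ. The meridian scale is h = 1 and the parallel scale is k = 1/cos φ = sec φ.
At 35.2°: h = 1.000, k = 1.224; principal scales a = 1.224, b = 1.000.
sin(ω/2) = (a − b)/(a + b) = 0.2238/2.224 = 0.1006, so ω = 2 arcsin(0.1006) ≈ 11.6°.

11.6°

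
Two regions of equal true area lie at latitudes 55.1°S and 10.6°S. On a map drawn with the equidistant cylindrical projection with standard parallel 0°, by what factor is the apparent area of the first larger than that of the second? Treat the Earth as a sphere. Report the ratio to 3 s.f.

1.72

In the plate carrée (x = Rλ, y = Rφ), meridians are true-scale (h = 1) and parallels are stretched by k = sec φ.
Areal scale at 55.1°: h·k = 1.000 × 1.748 = 1.748.
Areal scale at 10.6°: h·k = 1.000 × 1.017 = 1.017.
Ratio = 1.748/1.017 ≈ 1.72.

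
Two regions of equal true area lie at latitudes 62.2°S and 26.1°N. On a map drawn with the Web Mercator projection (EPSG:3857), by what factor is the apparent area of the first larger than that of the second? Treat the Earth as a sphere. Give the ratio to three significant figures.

On Mercator, area is exaggerated by sec²φ = 1/cos²φ.
At 62.2°: sec²(62.2°) = 1/0.4664² = 4.597.
At 26.1°: sec²(26.1°) = 1/0.8980² = 1.240.
Ratio = 4.597/1.240 = cos²(26.1°)/cos²(62.2°) ≈ 3.71.

3.71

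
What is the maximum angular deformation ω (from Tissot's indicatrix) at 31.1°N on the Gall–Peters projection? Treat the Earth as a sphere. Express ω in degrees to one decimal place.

Gall–Peters is a cylindrical equal-area projection with standard parallels at ±45°. A cylindrical equal-area projection with standard parallel φ₀ has meridian scale h = cos φ / cos φ₀ and parallel scale k = cos φ₀ / cos φ (so areas are preserved, h·k = 1).
At 31.1°: h = 1.211, k = 0.8258; principal scales a = 1.211, b = 0.8258.
sin(ω/2) = (a − b)/(a + b) = 0.3851/2.037 = 0.1891, so ω = 2 arcsin(0.1891) ≈ 21.8°.

21.8°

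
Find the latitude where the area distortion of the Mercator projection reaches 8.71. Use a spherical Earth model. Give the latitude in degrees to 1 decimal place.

70.2°

Mercator areal scale is sec²φ.
sec²φ = 8.71  ⇒  cos²φ = 0.1148  ⇒  cos φ = 0.3388.
φ = arccos(0.3388) ≈ 70.2°.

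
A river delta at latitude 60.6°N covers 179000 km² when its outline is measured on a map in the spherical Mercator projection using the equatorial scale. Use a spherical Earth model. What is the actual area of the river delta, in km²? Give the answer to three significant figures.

43100 km²

For Mercator, h = k = sec φ (a conformal cylindrical projection has a single point scale, 1/cos φ).
Areal scale = k² = sec²φ = 1/cos²(60.6°) = 1/0.4909² = 4.150.
True area = apparent / (areal scale) = 179000 / 4.150 ≈ 43100 km².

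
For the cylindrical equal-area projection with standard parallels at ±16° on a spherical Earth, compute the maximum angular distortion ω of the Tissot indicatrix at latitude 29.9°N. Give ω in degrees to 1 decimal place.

For cylindrical equal-area with standard parallel φ₀, h = cos φ / cos φ₀ and k = cos φ₀ / cos φ, so h·k = 1.
At 29.9°: h = 0.9018, k = 1.109; principal scales a = 1.109, b = 0.9018.
sin(ω/2) = (a − b)/(a + b) = 0.2070/2.011 = 0.1030, so ω = 2 arcsin(0.1030) ≈ 11.8°.

11.8°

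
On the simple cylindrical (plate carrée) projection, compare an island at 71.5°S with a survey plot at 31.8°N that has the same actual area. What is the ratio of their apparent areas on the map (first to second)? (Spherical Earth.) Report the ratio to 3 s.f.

2.68

Plate carrée maps x = Rλ, y = Rφ. The meridian scale is h = 1 and the parallel scale is k = 1/cos φ = sec φ.
Areal scale at 71.5°: h·k = 1.000 × 3.152 = 3.152.
Areal scale at 31.8°: h·k = 1.000 × 1.177 = 1.177.
Ratio = 3.152/1.177 ≈ 2.68.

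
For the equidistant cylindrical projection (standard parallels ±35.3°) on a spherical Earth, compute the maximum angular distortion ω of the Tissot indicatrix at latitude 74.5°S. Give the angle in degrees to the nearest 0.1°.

With standard parallel φ₀ = 35.3°, the equirectangular projection gives x = Rλ cos φ₀, y = Rφ, so h = 1 and k = cos 35.3° / cos φ.
At 74.5°: h = 1.000, k = 3.054; principal scales a = 3.054, b = 1.000.
sin(ω/2) = (a − b)/(a + b) = 2.054/4.054 = 0.5067, so ω = 2 arcsin(0.5067) ≈ 60.9°.

60.9°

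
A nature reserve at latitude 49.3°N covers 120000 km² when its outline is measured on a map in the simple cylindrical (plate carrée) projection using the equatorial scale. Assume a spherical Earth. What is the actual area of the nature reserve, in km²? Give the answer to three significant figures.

78300 km²

In the plate carrée (x = Rλ, y = Rφ), meridians are true-scale (h = 1) and parallels are stretched by k = sec φ.
Areal scale = h·k = 1 × sec φ; at 49.3°, h = 1.000, k = 1.534, so h·k = 1.534.
True area = apparent / (areal scale) = 120000 / 1.534 ≈ 78300 km².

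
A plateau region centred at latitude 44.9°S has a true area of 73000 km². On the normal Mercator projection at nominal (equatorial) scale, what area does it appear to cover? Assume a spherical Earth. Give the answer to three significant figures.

145000 km²

The Mercator projection is conformal; its linear scale factor is the same in every direction and equals sec φ = 1/cos φ.
Areal scale = k² = sec²φ = 1/cos²(44.9°) = 1/0.7083² = 1.993.
Apparent area = 73000 × 1.993 ≈ 145000 km².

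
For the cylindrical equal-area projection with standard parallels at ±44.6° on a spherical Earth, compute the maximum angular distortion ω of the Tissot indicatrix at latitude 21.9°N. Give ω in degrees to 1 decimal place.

Cylindrical equal-area (φ₀ = 44.6°): h = cos φ / cos 44.6° along meridians, k = cos 44.6° / cos φ along parallels; h·k = 1.
At 21.9°: h = 1.303, k = 0.7674; principal scales a = 1.303, b = 0.7674.
sin(ω/2) = (a − b)/(a + b) = 0.5357/2.070 = 0.2587, so ω = 2 arcsin(0.2587) ≈ 30.0°.

30.0°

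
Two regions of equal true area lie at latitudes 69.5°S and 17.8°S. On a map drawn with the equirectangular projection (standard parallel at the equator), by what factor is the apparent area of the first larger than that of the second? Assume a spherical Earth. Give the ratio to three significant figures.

For the equirectangular projection with φ₀ = 0 (plate carrée), h = 1 along meridians and k = sec φ along parallels.
Areal scale at 69.5°: h·k = 1.000 × 2.855 = 2.855.
Areal scale at 17.8°: h·k = 1.000 × 1.050 = 1.050.
Ratio = 2.855/1.050 ≈ 2.72.

2.72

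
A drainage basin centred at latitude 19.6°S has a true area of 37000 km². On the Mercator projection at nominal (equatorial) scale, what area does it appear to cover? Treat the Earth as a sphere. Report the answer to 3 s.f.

Mercator is conformal, so the point scale is isotropic: h = k = sec φ = 1/cos φ.
Areal scale = k² = sec²φ = 1/cos²(19.6°) = 1/0.9421² = 1.127.
Apparent area = 37000 × 1.127 ≈ 41700 km².

41700 km²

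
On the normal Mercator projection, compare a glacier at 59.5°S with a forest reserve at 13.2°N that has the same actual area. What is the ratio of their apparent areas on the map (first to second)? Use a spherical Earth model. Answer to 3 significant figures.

Mercator is conformal with k = sec φ, so areal scale = k² = sec²φ.
At 59.5°: sec²(59.5°) = 1/0.5075² = 3.882.
At 13.2°: sec²(13.2°) = 1/0.9736² = 1.055.
Ratio = 3.882/1.055 = cos²(13.2°)/cos²(59.5°) ≈ 3.68.

3.68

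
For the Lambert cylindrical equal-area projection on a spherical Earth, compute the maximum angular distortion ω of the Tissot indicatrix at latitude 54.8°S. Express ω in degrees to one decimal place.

60.2°

The Lambert cylindrical equal-area projection is the cylindrical equal-area projection with its standard parallel at the equator (φ₀ = 0). For cylindrical equal-area with standard parallel φ₀, h = cos φ / cos φ₀ and k = cos φ₀ / cos φ, so h·k = 1.
At 54.8°: h = 0.5764, k = 1.735; principal scales a = 1.735, b = 0.5764.
sin(ω/2) = (a − b)/(a + b) = 1.158/2.311 = 0.5012, so ω = 2 arcsin(0.5012) ≈ 60.2°.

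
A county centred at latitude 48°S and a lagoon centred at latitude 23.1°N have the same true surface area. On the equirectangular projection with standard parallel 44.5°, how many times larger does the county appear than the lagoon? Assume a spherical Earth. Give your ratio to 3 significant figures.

The equidistant cylindrical projection with φ₀ = 44.5° has h = 1 (meridians true) and k = cos φ₀ / cos φ along parallels.
Areal scale at 48°: h·k = 1.000 × 1.066 = 1.066.
Areal scale at 23.1°: h·k = 1.000 × 0.7754 = 0.7754.
Ratio = 1.066/0.7754 ≈ 1.37.

1.37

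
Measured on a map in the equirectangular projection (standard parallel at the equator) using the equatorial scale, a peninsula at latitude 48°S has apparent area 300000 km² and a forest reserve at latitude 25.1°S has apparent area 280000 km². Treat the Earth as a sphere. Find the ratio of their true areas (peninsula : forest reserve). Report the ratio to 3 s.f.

0.792

On the plate carrée, areal scale = h·k = 1 × sec φ, so true area = apparent × cos φ.
True area of peninsula: 300000 × cos(48°) = 300000 × 0.6691 = 200700 km².
True area of forest reserve: 280000 × cos(25.1°) = 280000 × 0.9056 = 253600 km².
Ratio = 200700 / 253600 ≈ 0.792.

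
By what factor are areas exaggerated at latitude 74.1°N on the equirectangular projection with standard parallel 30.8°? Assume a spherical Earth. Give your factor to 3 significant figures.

3.14

The equidistant cylindrical projection with φ₀ = 30.8° has h = 1 (meridians true) and k = cos φ₀ / cos φ along parallels.
Areal scale = h·k = 1 × cos φ₀ / cos φ; at 74.1°, h = 1.000, k = 3.135, so h·k = 3.135.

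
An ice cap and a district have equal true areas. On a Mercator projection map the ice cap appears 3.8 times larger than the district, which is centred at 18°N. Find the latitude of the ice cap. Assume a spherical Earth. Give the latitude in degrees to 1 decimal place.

60.8°

Mercator areal scale is sec²φ, so apparent-area ratio = sec²φ₁ / sec²φ₂ = cos²φ₂ / cos²φ₁.
cos²φ₂ / cos²φ₁ = 3.8  ⇒  cos φ₁ = cos 18° / √3.8 = 0.9511/1.949 = 0.4879.
φ₁ = arccos(0.4879) ≈ 60.8°.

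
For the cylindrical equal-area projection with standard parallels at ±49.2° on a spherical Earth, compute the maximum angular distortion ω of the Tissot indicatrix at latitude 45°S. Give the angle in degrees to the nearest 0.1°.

9.0°

Cylindrical equal-area (φ₀ = 49.2°): h = cos φ / cos 49.2° along meridians, k = cos 49.2° / cos φ along parallels; h·k = 1.
At 45°: h = 1.082, k = 0.9241; principal scales a = 1.082, b = 0.9241.
sin(ω/2) = (a − b)/(a + b) = 0.1581/2.006 = 0.07880, so ω = 2 arcsin(0.07880) ≈ 9.0°.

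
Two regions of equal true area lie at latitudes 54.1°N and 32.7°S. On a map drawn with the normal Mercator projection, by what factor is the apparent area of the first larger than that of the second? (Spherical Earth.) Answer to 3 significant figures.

2.06

On Mercator, area is exaggerated by sec²φ = 1/cos²φ.
At 54.1°: sec²(54.1°) = 1/0.5864² = 2.908.
At 32.7°: sec²(32.7°) = 1/0.8415² = 1.412.
Ratio = 2.908/1.412 = cos²(32.7°)/cos²(54.1°) ≈ 2.06.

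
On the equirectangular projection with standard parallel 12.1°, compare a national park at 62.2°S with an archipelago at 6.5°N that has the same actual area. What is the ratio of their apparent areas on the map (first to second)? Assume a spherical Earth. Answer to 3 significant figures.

With standard parallel φ₀ = 12.1°, the equirectangular projection gives x = Rλ cos φ₀, y = Rφ, so h = 1 and k = cos 12.1° / cos φ.
Areal scale at 62.2°: h·k = 1.000 × 2.097 = 2.097.
Areal scale at 6.5°: h·k = 1.000 × 0.9841 = 0.9841.
Ratio = 2.097/0.9841 ≈ 2.13.

2.13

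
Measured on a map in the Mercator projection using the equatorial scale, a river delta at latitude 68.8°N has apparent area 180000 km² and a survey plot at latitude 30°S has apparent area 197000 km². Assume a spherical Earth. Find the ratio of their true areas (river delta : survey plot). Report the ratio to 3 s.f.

Since Mercator area scale is 1/cos²φ, the true area equals the apparent area multiplied by cos²φ.
True area of river delta: 180000 × cos²(68.8°) = 180000 × 0.1308 = 23540 km².
True area of survey plot: 197000 × cos²(30°) = 197000 × 0.7500 = 147800 km².
Ratio = 23540 / 147800 ≈ 0.159.

0.159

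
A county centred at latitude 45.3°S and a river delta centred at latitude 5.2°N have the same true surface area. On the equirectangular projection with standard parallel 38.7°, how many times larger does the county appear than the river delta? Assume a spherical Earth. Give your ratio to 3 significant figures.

In the equirectangular projection with standard parallel φ₀ = 38.7° (x = Rλ cos φ₀, y = Rφ), meridians are true-scale (h = 1) and the parallel scale is k = cos φ₀ / cos φ.
Areal scale at 45.3°: h·k = 1.000 × 1.110 = 1.110.
Areal scale at 5.2°: h·k = 1.000 × 0.7837 = 0.7837.
Ratio = 1.110/0.7837 ≈ 1.42.

1.42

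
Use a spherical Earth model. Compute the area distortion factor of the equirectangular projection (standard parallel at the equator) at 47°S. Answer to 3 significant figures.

1.47

For the equirectangular projection with φ₀ = 0 (plate carrée), h = 1 along meridians and k = sec φ along parallels.
Areal scale = h·k = 1 × sec φ; at 47°, h = 1.000, k = 1.466, so h·k = 1.466.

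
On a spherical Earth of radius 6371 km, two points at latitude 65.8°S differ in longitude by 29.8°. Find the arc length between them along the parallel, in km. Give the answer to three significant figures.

Arc length along a parallel = R cos φ · Δλ (with Δλ in radians).
= 6371 × cos 65.8° × (29.8° × π/180) = 6371 × 0.4099 × 0.5201 ≈ 1360 km.

1360 km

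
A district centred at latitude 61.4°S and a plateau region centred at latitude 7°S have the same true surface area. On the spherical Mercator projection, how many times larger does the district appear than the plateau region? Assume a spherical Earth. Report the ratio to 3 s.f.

Mercator is conformal with k = sec φ, so areal scale = k² = sec²φ.
At 61.4°: sec²(61.4°) = 1/0.4787² = 4.364.
At 7°: sec²(7°) = 1/0.9925² = 1.015.
Ratio = 4.364/1.015 = cos²(7°)/cos²(61.4°) ≈ 4.30.

4.30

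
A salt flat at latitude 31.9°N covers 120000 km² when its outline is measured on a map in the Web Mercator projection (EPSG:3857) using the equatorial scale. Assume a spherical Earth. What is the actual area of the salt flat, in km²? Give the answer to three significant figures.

86500 km²

The Mercator projection is conformal; its linear scale factor is the same in every direction and equals sec φ = 1/cos φ.
Areal scale = k² = sec²φ = 1/cos²(31.9°) = 1/0.8490² = 1.387.
True area = apparent / (areal scale) = 120000 / 1.387 ≈ 86500 km².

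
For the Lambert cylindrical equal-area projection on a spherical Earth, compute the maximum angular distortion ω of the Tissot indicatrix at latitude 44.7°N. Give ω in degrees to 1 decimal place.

38.4°

The Lambert cylindrical equal-area projection is the cylindrical equal-area projection with its standard parallel at the equator (φ₀ = 0). Cylindrical equal-area (φ₀ = 0°): h = cos φ / cos 0° along meridians, k = cos 0° / cos φ along parallels; h·k = 1.
At 44.7°: h = 0.7108, k = 1.407; principal scales a = 1.407, b = 0.7108.
sin(ω/2) = (a − b)/(a + b) = 0.6961/2.118 = 0.3287, so ω = 2 arcsin(0.3287) ≈ 38.4°.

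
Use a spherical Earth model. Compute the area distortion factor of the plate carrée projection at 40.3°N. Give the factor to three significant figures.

1.31

In the plate carrée (x = Rλ, y = Rφ), meridians are true-scale (h = 1) and parallels are stretched by k = sec φ.
Areal scale = h·k = 1 × sec φ; at 40.3°, h = 1.000, k = 1.311, so h·k = 1.311.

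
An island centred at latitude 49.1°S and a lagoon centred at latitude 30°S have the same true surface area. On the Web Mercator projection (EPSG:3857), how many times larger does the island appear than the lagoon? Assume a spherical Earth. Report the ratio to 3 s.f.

1.75

Mercator areal scale is sec²φ.
At 49.1°: sec²(49.1°) = 1/0.6547² = 2.333.
At 30°: sec²(30°) = 1/0.8660² = 1.333.
Ratio = 2.333/1.333 = cos²(30°)/cos²(49.1°) ≈ 1.75.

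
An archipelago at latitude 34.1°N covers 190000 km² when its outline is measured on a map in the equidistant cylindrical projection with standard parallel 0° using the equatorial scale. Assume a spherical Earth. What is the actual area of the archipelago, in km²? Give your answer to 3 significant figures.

157000 km²

Plate carrée maps x = Rλ, y = Rφ. The meridian scale is h = 1 and the parallel scale is k = 1/cos φ = sec φ.
Areal scale = h·k = 1 × sec φ; at 34.1°, h = 1.000, k = 1.208, so h·k = 1.208.
True area = apparent / (areal scale) = 190000 / 1.208 ≈ 157000 km².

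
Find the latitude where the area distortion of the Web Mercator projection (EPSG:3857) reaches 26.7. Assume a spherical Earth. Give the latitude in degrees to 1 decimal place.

Mercator areal scale is sec²φ.
sec²φ = 26.7  ⇒  cos²φ = 0.03745  ⇒  cos φ = 0.1935.
φ = arccos(0.1935) ≈ 78.8°.

78.8°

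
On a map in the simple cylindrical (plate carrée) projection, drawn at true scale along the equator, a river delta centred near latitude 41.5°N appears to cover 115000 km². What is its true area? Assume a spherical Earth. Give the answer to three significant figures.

For the equirectangular projection with φ₀ = 0 (plate carrée), h = 1 along meridians and k = sec φ along parallels.
Areal scale = h·k = 1 × sec φ; at 41.5°, h = 1.000, k = 1.335, so h·k = 1.335.
True area = apparent / (areal scale) = 115000 / 1.335 ≈ 86100 km².

86100 km²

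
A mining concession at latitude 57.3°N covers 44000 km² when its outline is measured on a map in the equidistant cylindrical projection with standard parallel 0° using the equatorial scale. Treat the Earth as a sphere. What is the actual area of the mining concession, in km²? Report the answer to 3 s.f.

23800 km²

For the equirectangular projection with φ₀ = 0 (plate carrée), h = 1 along meridians and k = sec φ along parallels.
Areal scale = h·k = 1 × sec φ; at 57.3°, h = 1.000, k = 1.851, so h·k = 1.851.
True area = apparent / (areal scale) = 44000 / 1.851 ≈ 23800 km².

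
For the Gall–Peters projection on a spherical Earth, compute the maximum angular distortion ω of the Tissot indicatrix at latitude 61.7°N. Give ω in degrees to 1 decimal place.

Gall–Peters is a cylindrical equal-area projection with standard parallels at ±45°. Cylindrical equal-area (φ₀ = 45°): h = cos φ / cos 45° along meridians, k = cos 45° / cos φ along parallels; h·k = 1.
At 61.7°: h = 0.6705, k = 1.492; principal scales a = 1.492, b = 0.6705.
sin(ω/2) = (a − b)/(a + b) = 0.8210/2.162 = 0.3798, so ω = 2 arcsin(0.3798) ≈ 44.6°.

44.6°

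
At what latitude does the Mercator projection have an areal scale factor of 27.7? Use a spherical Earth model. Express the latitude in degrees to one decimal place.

79.0°

Mercator areal scale is sec²φ.
sec²φ = 27.7  ⇒  cos²φ = 0.03610  ⇒  cos φ = 0.1900.
φ = arccos(0.1900) ≈ 79.0°.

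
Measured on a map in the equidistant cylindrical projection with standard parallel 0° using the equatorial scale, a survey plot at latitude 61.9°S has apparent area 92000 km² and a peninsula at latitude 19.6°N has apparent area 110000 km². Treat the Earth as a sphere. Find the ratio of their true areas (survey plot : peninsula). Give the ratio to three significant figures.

0.418

Plate carrée has h = 1 and k = sec φ, giving areal scale sec φ; true area = (apparent area) · cos φ.
True area of survey plot: 92000 × cos(61.9°) = 92000 × 0.4710 = 43330 km².
True area of peninsula: 110000 × cos(19.6°) = 110000 × 0.9421 = 103600 km².
Ratio = 43330 / 103600 ≈ 0.418.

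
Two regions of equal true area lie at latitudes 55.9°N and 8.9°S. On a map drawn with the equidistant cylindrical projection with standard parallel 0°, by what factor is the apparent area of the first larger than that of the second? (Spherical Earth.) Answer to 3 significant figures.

Plate carrée maps x = Rλ, y = Rφ. The meridian scale is h = 1 and the parallel scale is k = 1/cos φ = sec φ.
Areal scale at 55.9°: h·k = 1.000 × 1.784 = 1.784.
Areal scale at 8.9°: h·k = 1.000 × 1.012 = 1.012.
Ratio = 1.784/1.012 ≈ 1.76.

1.76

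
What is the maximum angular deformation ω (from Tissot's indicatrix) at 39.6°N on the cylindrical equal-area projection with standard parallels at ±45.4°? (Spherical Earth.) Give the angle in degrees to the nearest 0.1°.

10.6°

A cylindrical equal-area projection with standard parallel φ₀ has meridian scale h = cos φ / cos φ₀ and parallel scale k = cos φ₀ / cos φ (so areas are preserved, h·k = 1).
At 39.6°: h = 1.097, k = 0.9113; principal scales a = 1.097, b = 0.9113.
sin(ω/2) = (a − b)/(a + b) = 0.1861/2.009 = 0.09264, so ω = 2 arcsin(0.09264) ≈ 10.6°.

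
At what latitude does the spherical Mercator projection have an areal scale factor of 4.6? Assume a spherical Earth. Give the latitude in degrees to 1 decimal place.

Mercator areal scale is sec²φ.
sec²φ = 4.6  ⇒  cos²φ = 0.2174  ⇒  cos φ = 0.4663.
φ = arccos(0.4663) ≈ 62.2°.

62.2°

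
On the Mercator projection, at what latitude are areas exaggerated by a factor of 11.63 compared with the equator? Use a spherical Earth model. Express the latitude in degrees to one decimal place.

Mercator areal scale is sec²φ.
sec²φ = 11.63  ⇒  cos²φ = 0.08598  ⇒  cos φ = 0.2932.
φ = arccos(0.2932) ≈ 72.9°.

72.9°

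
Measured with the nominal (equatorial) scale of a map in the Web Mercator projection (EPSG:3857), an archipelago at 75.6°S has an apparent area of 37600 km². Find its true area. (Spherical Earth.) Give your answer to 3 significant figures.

The Mercator projection is conformal; its linear scale factor is the same in every direction and equals sec φ = 1/cos φ.
Areal scale = k² = sec²φ = 1/cos²(75.6°) = 1/0.2487² = 16.17.
True area = apparent / (areal scale) = 37600 / 16.17 ≈ 2330 km².

2330 km²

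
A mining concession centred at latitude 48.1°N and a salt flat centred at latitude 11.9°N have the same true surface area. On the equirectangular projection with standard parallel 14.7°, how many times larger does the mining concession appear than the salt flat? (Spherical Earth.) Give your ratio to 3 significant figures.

The equidistant cylindrical projection with φ₀ = 14.7° has h = 1 (meridians true) and k = cos φ₀ / cos φ along parallels.
Areal scale at 48.1°: h·k = 1.000 × 1.448 = 1.448.
Areal scale at 11.9°: h·k = 1.000 × 0.9885 = 0.9885.
Ratio = 1.448/0.9885 ≈ 1.47.

1.47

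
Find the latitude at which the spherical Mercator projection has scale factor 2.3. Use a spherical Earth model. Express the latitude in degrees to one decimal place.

64.2°

Mercator scale is k = sec φ = 1/cos φ.
1/cos φ = 2.3  ⇒  cos φ = 0.4348  ⇒  φ = arccos(0.4348) ≈ 64.2°.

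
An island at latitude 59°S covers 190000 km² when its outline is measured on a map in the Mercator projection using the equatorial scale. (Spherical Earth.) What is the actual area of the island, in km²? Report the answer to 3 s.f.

The Mercator projection is conformal; its linear scale factor is the same in every direction and equals sec φ = 1/cos φ.
Areal scale = k² = sec²φ = 1/cos²(59°) = 1/0.5150² = 3.770.
True area = apparent / (areal scale) = 190000 / 3.770 ≈ 50400 km².

50400 km²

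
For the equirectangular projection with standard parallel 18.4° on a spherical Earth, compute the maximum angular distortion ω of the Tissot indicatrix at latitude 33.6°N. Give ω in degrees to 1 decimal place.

7.5°

In the equirectangular projection with standard parallel φ₀ = 18.4° (x = Rλ cos φ₀, y = Rφ), meridians are true-scale (h = 1) and the parallel scale is k = cos φ₀ / cos φ.
At 33.6°: h = 1.000, k = 1.139; principal scales a = 1.139, b = 1.000.
sin(ω/2) = (a − b)/(a + b) = 0.1392/2.139 = 0.06508, so ω = 2 arcsin(0.06508) ≈ 7.5°.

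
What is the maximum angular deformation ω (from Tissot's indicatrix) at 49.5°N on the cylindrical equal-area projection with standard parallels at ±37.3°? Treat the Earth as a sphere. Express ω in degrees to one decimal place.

23.1°

A cylindrical equal-area projection with standard parallel φ₀ has meridian scale h = cos φ / cos φ₀ and parallel scale k = cos φ₀ / cos φ (so areas are preserved, h·k = 1).
At 49.5°: h = 0.8164, k = 1.225; principal scales a = 1.225, b = 0.8164.
sin(ω/2) = (a − b)/(a + b) = 0.4084/2.041 = 0.2001, so ω = 2 arcsin(0.2001) ≈ 23.1°.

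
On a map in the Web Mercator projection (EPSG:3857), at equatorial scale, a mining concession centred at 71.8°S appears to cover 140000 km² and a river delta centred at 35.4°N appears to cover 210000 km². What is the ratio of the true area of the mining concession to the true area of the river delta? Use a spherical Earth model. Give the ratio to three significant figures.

Since Mercator area scale is 1/cos²φ, the true area equals the apparent area multiplied by cos²φ.
True area of mining concession: 140000 × cos²(71.8°) = 140000 × 0.09755 = 13660 km².
True area of river delta: 210000 × cos²(35.4°) = 210000 × 0.6644 = 139500 km².
Ratio = 13660 / 139500 ≈ 0.0979.

0.0979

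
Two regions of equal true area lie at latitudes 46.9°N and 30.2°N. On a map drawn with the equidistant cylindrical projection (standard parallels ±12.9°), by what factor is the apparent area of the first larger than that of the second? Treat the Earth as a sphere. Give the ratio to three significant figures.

The equidistant cylindrical projection with φ₀ = 12.9° has h = 1 (meridians true) and k = cos φ₀ / cos φ along parallels.
Areal scale at 46.9°: h·k = 1.000 × 1.427 = 1.427.
Areal scale at 30.2°: h·k = 1.000 × 1.128 = 1.128.
Ratio = 1.427/1.128 ≈ 1.26.

1.26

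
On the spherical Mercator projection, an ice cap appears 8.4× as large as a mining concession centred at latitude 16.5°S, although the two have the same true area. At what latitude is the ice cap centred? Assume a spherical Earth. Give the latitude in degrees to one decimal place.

For equal true areas on Mercator, apparent areas scale as sec²φ, so the ratio is cos²φ₂ / cos²φ₁.
cos²φ₂ / cos²φ₁ = 8.4  ⇒  cos φ₁ = cos 16.5° / √8.4 = 0.9588/2.898 = 0.3308.
φ₁ = arccos(0.3308) ≈ 70.7°.

70.7°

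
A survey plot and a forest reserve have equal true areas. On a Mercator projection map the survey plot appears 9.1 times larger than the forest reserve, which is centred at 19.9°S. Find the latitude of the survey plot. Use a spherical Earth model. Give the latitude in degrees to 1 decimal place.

71.8°

For equal true areas on Mercator, apparent areas scale as sec²φ, so the ratio is cos²φ₂ / cos²φ₁.
cos²φ₂ / cos²φ₁ = 9.1  ⇒  cos φ₁ = cos 19.9° / √9.1 = 0.9403/3.017 = 0.3117.
φ₁ = arccos(0.3117) ≈ 71.8°.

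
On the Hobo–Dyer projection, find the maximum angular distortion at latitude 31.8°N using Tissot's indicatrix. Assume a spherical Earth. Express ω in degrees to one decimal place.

Hobo–Dyer is a cylindrical equal-area projection with standard parallels at ±37.5°. Cylindrical equal-area (φ₀ = 37.5°): h = cos φ / cos 37.5° along meridians, k = cos 37.5° / cos φ along parallels; h·k = 1.
At 31.8°: h = 1.071, k = 0.9335; principal scales a = 1.071, b = 0.9335.
sin(ω/2) = (a − b)/(a + b) = 0.1378/2.005 = 0.06873, so ω = 2 arcsin(0.06873) ≈ 7.9°.

7.9°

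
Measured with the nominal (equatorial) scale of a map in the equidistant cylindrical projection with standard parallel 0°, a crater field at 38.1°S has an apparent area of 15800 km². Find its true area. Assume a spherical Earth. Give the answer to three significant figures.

12400 km²

For the equirectangular projection with φ₀ = 0 (plate carrée), h = 1 along meridians and k = sec φ along parallels.
Areal scale = h·k = 1 × sec φ; at 38.1°, h = 1.000, k = 1.271, so h·k = 1.271.
True area = apparent / (areal scale) = 15800 / 1.271 ≈ 12400 km².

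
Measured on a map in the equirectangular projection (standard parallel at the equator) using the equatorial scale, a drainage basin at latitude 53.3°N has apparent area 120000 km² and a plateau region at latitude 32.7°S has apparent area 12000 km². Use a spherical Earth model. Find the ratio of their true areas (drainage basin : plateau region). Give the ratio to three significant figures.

Plate carrée has h = 1 and k = sec φ, giving areal scale sec φ; true area = (apparent area) · cos φ.
True area of drainage basin: 120000 × cos(53.3°) = 120000 × 0.5976 = 71720 km².
True area of plateau region: 12000 × cos(32.7°) = 12000 × 0.8415 = 10100 km².
Ratio = 71720 / 10100 ≈ 7.10.

7.10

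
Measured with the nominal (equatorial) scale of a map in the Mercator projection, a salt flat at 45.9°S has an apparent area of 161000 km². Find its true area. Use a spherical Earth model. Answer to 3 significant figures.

78000 km²

The Mercator projection is conformal; its linear scale factor is the same in every direction and equals sec φ = 1/cos φ.
Areal scale = k² = sec²φ = 1/cos²(45.9°) = 1/0.6959² = 2.065.
True area = apparent / (areal scale) = 161000 / 2.065 ≈ 78000 km².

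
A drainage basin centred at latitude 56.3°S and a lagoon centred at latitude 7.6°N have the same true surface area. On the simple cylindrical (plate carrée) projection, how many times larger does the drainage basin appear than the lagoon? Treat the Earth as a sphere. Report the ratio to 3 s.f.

In the plate carrée (x = Rλ, y = Rφ), meridians are true-scale (h = 1) and parallels are stretched by k = sec φ.
Areal scale at 56.3°: h·k = 1.000 × 1.802 = 1.802.
Areal scale at 7.6°: h·k = 1.000 × 1.009 = 1.009.
Ratio = 1.802/1.009 ≈ 1.79.

1.79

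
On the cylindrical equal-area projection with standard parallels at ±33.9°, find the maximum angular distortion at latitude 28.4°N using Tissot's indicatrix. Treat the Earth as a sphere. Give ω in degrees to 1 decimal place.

6.7°

Cylindrical equal-area (φ₀ = 33.9°): h = cos φ / cos 33.9° along meridians, k = cos 33.9° / cos φ along parallels; h·k = 1.
At 28.4°: h = 1.060, k = 0.9436; principal scales a = 1.060, b = 0.9436.
sin(ω/2) = (a − b)/(a + b) = 0.1162/2.003 = 0.05802, so ω = 2 arcsin(0.05802) ≈ 6.7°.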